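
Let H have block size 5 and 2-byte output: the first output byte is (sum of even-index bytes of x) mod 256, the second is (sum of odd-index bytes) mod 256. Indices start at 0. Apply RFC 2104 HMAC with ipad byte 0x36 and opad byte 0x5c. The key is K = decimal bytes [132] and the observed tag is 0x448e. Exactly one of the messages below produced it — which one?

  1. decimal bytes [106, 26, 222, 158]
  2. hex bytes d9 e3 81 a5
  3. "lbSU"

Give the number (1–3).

Key decimal bytes [132] = 84 is 1 byte ≤ B = 5; zero-pad to 5 bytes: K' = 84 00 00 00 00.
K' ⊕ ipad = b2 36 36 36 36; K' ⊕ opad = d8 5c 5c 5c 5c.
m1: inner = H(b2 36 36 36 36 6a 1a de 9e) = d6 b4; tag = H(d8 5c 5c 5c 5c d6 b4) = 448e ← matches
m2: inner = H(b2 36 36 36 36 d9 e3 81 a5) = a6 c6; tag = H(d8 5c 5c 5c 5c a6 c6) = 565e
m3: inner = H(b2 36 36 36 36 6c 62 53 55) = d5 2b; tag = H(d8 5c 5c 5c 5c d5 2b) = bb8d

1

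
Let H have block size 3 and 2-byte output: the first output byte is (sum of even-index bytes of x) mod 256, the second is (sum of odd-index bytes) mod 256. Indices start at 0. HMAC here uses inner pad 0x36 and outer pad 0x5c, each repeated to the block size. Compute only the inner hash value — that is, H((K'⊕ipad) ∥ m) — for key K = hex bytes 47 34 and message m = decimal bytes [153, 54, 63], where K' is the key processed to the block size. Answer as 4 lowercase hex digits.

Key hex bytes 47 34 is 2 bytes ≤ B = 3; zero-pad to 3 bytes: K' = 47 34 00.
K' ⊕ ipad = 71 02 36.
Inner input = 71 02 36 ∥ 99 36 3f.
Inner hash: even-index sum = 221 mod 256 = 221; odd-index sum = 218 mod 256 = 218 → dd da.

ddda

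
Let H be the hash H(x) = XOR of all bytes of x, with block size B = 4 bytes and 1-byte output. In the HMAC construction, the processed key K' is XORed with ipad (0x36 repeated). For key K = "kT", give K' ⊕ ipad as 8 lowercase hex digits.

Key "kT" = 6b 54 is 2 bytes ≤ B = 4; zero-pad to 4 bytes: K' = 6b 54 00 00.
XOR each byte with 0x36: 6b⊕36=5d, 54⊕36=62, 00⊕36=36, 00⊕36=36.

5d623636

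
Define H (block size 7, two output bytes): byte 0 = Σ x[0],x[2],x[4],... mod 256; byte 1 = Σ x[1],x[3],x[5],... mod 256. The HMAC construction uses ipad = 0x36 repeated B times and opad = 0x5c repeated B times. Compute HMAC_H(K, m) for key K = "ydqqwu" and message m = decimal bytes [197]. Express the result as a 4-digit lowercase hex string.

Key "ydqqwu" = 79 64 71 71 77 75 is 6 bytes ≤ B = 7; zero-pad to 7 bytes: K' = 79 64 71 71 77 75 00.
K' ⊕ ipad = 4f 52 47 47 41 43 36.  K' ⊕ opad = 25 38 2d 2d 2b 29 5c.
Inner input = (K'⊕ipad) ∥ m = 4f 52 47 47 41 43 36 ∥ c5.
Inner hash: even-index sum = 269 mod 256 = 13; odd-index sum = 417 mod 256 = 161 → 0d a1.
Outer input = (K'⊕opad) ∥ inner = 25 38 2d 2d 2b 29 5c ∥ 0d a1.
Outer hash (tag): even-index sum = 378 mod 256 = 122; odd-index sum = 155 mod 256 = 155 → 7a 9b.

7a9b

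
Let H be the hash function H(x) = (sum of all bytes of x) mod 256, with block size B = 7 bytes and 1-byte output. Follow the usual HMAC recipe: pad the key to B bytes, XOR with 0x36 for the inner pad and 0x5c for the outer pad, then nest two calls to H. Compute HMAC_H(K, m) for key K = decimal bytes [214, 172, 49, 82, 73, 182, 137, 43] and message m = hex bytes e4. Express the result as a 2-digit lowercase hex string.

Key decimal bytes [214, 172, 49, 82, 73, 182, 137, 43] = d6 ac 31 52 49 b6 89 2b is 8 bytes > B = 7, so hash it first: H(key) = b8, then zero-pad to 7 bytes: K' = b8 00 00 00 00 00 00.
K' ⊕ ipad = 8e 36 36 36 36 36 36.  K' ⊕ opad = e4 5c 5c 5c 5c 5c 5c.
Inner input = (K'⊕ipad) ∥ m = 8e 36 36 36 36 36 36 ∥ e4.
Inner hash: sum = 142+54+54+54+54+54+54+228 = 694; mod 256 = 182 → b6.
Outer input = (K'⊕opad) ∥ inner = e4 5c 5c 5c 5c 5c 5c ∥ b6.
Outer hash (tag): sum = 228+92+92+92+92+92+92+182 = 962; mod 256 = 194 → c2.

c2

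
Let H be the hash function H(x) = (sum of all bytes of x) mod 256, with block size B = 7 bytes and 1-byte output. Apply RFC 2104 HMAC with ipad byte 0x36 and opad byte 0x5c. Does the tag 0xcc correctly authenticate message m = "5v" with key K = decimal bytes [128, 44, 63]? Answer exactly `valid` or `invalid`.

invalid

Key decimal bytes [128, 44, 63] = 80 2c 3f is 3 bytes ≤ B = 7; zero-pad to 7 bytes: K' = 80 2c 3f 00 00 00 00.
K' ⊕ ipad = b6 1a 09 36 36 36 36; K' ⊕ opad = dc 70 63 5c 5c 5c 5c.
Inner hash: sum = 182+26+9+54+54+54+54+53+118 = 604; mod 256 = 92 → 5c.
Outer hash (recomputed tag): sum = 220+112+99+92+92+92+92+92 = 891; mod 256 = 123 → 7b.
Recomputed tag = 7b; claimed = cc → mismatch.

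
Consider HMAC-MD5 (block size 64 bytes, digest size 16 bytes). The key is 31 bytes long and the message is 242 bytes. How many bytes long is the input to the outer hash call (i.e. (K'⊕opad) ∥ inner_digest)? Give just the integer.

Key is 31 ≤ 64 bytes, zero-padded: |K'| = 64.
Outer input = (K'⊕opad) ∥ H(inner) → 64 + 16 = 80 bytes.

80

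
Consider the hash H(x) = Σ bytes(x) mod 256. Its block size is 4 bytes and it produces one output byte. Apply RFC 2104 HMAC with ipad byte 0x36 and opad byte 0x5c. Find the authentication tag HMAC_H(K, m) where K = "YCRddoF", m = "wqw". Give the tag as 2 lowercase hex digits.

Key "YCRddoF" = 59 43 52 64 64 6f 46 is 7 bytes > B = 4, so hash it first: H(key) = 6b, then zero-pad to 4 bytes: K' = 6b 00 00 00.
K' ⊕ ipad = 5d 36 36 36.  K' ⊕ opad = 37 5c 5c 5c.
Inner input = (K'⊕ipad) ∥ m = 5d 36 36 36 ∥ 77 71 77.
Inner hash: sum = 93+54+54+54+119+113+119 = 606; mod 256 = 94 → 5e.
Outer input = (K'⊕opad) ∥ inner = 37 5c 5c 5c ∥ 5e.
Outer hash (tag): sum = 55+92+92+92+94 = 425; mod 256 = 169 → a9.

a9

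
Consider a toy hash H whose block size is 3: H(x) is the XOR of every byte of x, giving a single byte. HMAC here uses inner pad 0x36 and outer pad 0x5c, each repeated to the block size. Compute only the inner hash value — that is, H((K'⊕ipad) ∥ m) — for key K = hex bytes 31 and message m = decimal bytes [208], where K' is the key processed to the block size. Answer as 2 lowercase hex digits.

d7

Key hex bytes 31 is 1 byte ≤ B = 3; zero-pad to 3 bytes: K' = 31 00 00.
K' ⊕ ipad = 07 36 36.
Inner input = 07 36 36 ∥ d0.
Inner hash: XOR 07⊕36⊕36⊕d0 = d7.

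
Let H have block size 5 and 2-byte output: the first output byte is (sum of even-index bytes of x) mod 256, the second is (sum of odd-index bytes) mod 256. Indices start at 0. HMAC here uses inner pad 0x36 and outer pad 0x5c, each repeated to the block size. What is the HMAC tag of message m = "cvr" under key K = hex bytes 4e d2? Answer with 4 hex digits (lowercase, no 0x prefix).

b944

Key hex bytes 4e d2 is 2 bytes ≤ B = 5; zero-pad to 5 bytes: K' = 4e d2 00 00 00.
K' ⊕ ipad = 78 e4 36 36 36.  K' ⊕ opad = 12 8e 5c 5c 5c.
Inner input = (K'⊕ipad) ∥ m = 78 e4 36 36 36 ∥ 63 76 72.
Inner hash: even-index sum = 346 mod 256 = 90; odd-index sum = 495 mod 256 = 239 → 5a ef.
Outer input = (K'⊕opad) ∥ inner = 12 8e 5c 5c 5c ∥ 5a ef.
Outer hash (tag): even-index sum = 441 mod 256 = 185; odd-index sum = 324 mod 256 = 68 → b9 44.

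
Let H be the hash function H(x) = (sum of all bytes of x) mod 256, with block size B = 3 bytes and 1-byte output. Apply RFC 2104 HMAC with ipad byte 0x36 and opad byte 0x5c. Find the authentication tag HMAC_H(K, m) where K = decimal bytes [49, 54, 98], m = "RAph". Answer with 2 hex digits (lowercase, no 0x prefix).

Key decimal bytes [49, 54, 98] = 31 36 62 is exactly B = 3 bytes: K' = 31 36 62.
K' ⊕ ipad = 07 00 54.  K' ⊕ opad = 6d 6a 3e.
Inner input = (K'⊕ipad) ∥ m = 07 00 54 ∥ 52 41 70 68.
Inner hash: sum = 7+0+84+82+65+112+104 = 454; mod 256 = 198 → c6.
Outer input = (K'⊕opad) ∥ inner = 6d 6a 3e ∥ c6.
Outer hash (tag): sum = 109+106+62+198 = 475; mod 256 = 219 → db.

db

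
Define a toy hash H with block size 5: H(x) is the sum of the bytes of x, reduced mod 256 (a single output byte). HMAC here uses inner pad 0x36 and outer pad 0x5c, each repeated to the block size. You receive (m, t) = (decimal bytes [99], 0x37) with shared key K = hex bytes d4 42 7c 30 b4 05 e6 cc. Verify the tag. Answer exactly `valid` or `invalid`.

Key hex bytes d4 42 7c 30 b4 05 e6 cc is 8 bytes > B = 5, so hash it first: H(key) = 2d, then zero-pad to 5 bytes: K' = 2d 00 00 00 00.
K' ⊕ ipad = 1b 36 36 36 36; K' ⊕ opad = 71 5c 5c 5c 5c.
Inner hash: sum = 27+54+54+54+54+99 = 342; mod 256 = 86 → 56.
Outer hash (recomputed tag): sum = 113+92+92+92+92+86 = 567; mod 256 = 55 → 37.
Recomputed tag = 37; claimed = 37 → match.

valid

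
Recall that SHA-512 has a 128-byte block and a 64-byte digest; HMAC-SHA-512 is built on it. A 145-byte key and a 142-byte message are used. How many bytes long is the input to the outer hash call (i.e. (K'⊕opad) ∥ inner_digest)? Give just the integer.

Key is 145 > 128 bytes, so it is hashed to 64 bytes then zero-padded to 128: |K'| = 128.
Outer input = (K'⊕opad) ∥ H(inner) → 128 + 64 = 192 bytes.

192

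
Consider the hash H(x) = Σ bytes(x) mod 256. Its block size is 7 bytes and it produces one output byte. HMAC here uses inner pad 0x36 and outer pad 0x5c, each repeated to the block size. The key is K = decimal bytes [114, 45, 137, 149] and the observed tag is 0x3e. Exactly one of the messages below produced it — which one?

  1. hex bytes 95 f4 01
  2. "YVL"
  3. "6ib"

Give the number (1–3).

1

Key decimal bytes [114, 45, 137, 149] = 72 2d 89 95 is 4 bytes ≤ B = 7; zero-pad to 7 bytes: K' = 72 2d 89 95 00 00 00.
K' ⊕ ipad = 44 1b bf a3 36 36 36; K' ⊕ opad = 2e 71 d5 c9 5c 5c 5c.
m1: inner = H(44 1b bf a3 36 36 36 95 f4 01) = ed; tag = H(2e 71 d5 c9 5c 5c 5c ed) = 3e ← matches
m2: inner = H(44 1b bf a3 36 36 36 59 56 4c) = 5e; tag = H(2e 71 d5 c9 5c 5c 5c 5e) = af
m3: inner = H(44 1b bf a3 36 36 36 36 69 62) = 64; tag = H(2e 71 d5 c9 5c 5c 5c 64) = b5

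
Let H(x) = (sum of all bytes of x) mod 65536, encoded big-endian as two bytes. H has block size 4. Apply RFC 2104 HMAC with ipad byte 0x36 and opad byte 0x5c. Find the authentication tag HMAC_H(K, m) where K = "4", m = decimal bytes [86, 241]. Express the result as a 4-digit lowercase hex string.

0268

Key "4" = 34 is 1 byte ≤ B = 4; zero-pad to 4 bytes: K' = 34 00 00 00.
K' ⊕ ipad = 02 36 36 36.  K' ⊕ opad = 68 5c 5c 5c.
Inner input = (K'⊕ipad) ∥ m = 02 36 36 36 ∥ 56 f1.
Inner hash: sum = 2+54+54+54+86+241 = 491 → 01 eb.
Outer input = (K'⊕opad) ∥ inner = 68 5c 5c 5c ∥ 01 eb.
Outer hash (tag): sum = 104+92+92+92+1+235 = 616 → 02 68.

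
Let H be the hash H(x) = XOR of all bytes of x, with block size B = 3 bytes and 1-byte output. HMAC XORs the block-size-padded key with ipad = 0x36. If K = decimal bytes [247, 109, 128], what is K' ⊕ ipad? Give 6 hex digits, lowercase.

c15bb6

Key decimal bytes [247, 109, 128] = f7 6d 80 is exactly B = 3 bytes: K' = f7 6d 80.
XOR each byte with 0x36: f7⊕36=c1, 6d⊕36=5b, 80⊕36=b6.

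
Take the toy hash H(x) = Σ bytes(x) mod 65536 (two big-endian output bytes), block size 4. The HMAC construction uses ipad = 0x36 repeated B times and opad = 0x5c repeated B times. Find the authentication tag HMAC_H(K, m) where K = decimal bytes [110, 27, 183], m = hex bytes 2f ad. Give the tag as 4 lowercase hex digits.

01da

Key decimal bytes [110, 27, 183] = 6e 1b b7 is 3 bytes ≤ B = 4; zero-pad to 4 bytes: K' = 6e 1b b7 00.
K' ⊕ ipad = 58 2d 81 36.  K' ⊕ opad = 32 47 eb 5c.
Inner input = (K'⊕ipad) ∥ m = 58 2d 81 36 ∥ 2f ad.
Inner hash: sum = 88+45+129+54+47+173 = 536 → 02 18.
Outer input = (K'⊕opad) ∥ inner = 32 47 eb 5c ∥ 02 18.
Outer hash (tag): sum = 50+71+235+92+2+24 = 474 → 01 da.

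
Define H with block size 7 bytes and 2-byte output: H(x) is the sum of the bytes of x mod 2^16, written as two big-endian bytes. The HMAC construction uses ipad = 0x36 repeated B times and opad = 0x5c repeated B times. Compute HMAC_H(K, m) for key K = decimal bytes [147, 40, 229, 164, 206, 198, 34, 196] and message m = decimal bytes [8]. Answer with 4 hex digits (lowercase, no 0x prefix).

Key decimal bytes [147, 40, 229, 164, 206, 198, 34, 196] = 93 28 e5 a4 ce c6 22 c4 is 8 bytes > B = 7, so hash it first: H(key) = 04 be, then zero-pad to 7 bytes: K' = 04 be 00 00 00 00 00.
K' ⊕ ipad = 32 88 36 36 36 36 36.  K' ⊕ opad = 58 e2 5c 5c 5c 5c 5c.
Inner input = (K'⊕ipad) ∥ m = 32 88 36 36 36 36 36 ∥ 08.
Inner hash: sum = 50+136+54+54+54+54+54+8 = 464 → 01 d0.
Outer input = (K'⊕opad) ∥ inner = 58 e2 5c 5c 5c 5c 5c ∥ 01 d0.
Outer hash (tag): sum = 88+226+92+92+92+92+92+1+208 = 983 → 03 d7.

03d7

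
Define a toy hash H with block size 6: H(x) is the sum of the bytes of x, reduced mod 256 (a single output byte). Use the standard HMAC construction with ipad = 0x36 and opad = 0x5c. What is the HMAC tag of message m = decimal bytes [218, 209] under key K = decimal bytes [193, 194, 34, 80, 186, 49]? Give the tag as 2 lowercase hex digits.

Key decimal bytes [193, 194, 34, 80, 186, 49] = c1 c2 22 50 ba 31 is exactly B = 6 bytes: K' = c1 c2 22 50 ba 31.
K' ⊕ ipad = f7 f4 14 66 8c 07.  K' ⊕ opad = 9d 9e 7e 0c e6 6d.
Inner input = (K'⊕ipad) ∥ m = f7 f4 14 66 8c 07 ∥ da d1.
Inner hash: sum = 247+244+20+102+140+7+218+209 = 1187; mod 256 = 163 → a3.
Outer input = (K'⊕opad) ∥ inner = 9d 9e 7e 0c e6 6d ∥ a3.
Outer hash (tag): sum = 157+158+126+12+230+109+163 = 955; mod 256 = 187 → bb.

bb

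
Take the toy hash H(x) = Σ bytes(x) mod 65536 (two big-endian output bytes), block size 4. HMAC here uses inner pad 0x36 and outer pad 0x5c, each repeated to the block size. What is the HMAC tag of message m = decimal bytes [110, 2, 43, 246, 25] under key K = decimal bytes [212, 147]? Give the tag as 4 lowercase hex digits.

02af

Key decimal bytes [212, 147] = d4 93 is 2 bytes ≤ B = 4; zero-pad to 4 bytes: K' = d4 93 00 00.
K' ⊕ ipad = e2 a5 36 36.  K' ⊕ opad = 88 cf 5c 5c.
Inner input = (K'⊕ipad) ∥ m = e2 a5 36 36 ∥ 6e 02 2b f6 19.
Inner hash: sum = 226+165+54+54+110+2+43+246+25 = 925 → 03 9d.
Outer input = (K'⊕opad) ∥ inner = 88 cf 5c 5c ∥ 03 9d.
Outer hash (tag): sum = 136+207+92+92+3+157 = 687 → 02 af.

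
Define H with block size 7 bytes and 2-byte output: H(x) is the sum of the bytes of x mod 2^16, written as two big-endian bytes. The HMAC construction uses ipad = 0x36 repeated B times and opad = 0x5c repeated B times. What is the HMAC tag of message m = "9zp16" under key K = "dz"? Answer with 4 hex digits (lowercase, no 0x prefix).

Key "dz" = 64 7a is 2 bytes ≤ B = 7; zero-pad to 7 bytes: K' = 64 7a 00 00 00 00 00.
K' ⊕ ipad = 52 4c 36 36 36 36 36.  K' ⊕ opad = 38 26 5c 5c 5c 5c 5c.
Inner input = (K'⊕ipad) ∥ m = 52 4c 36 36 36 36 36 ∥ 39 7a 70 31 36.
Inner hash: sum = 82+76+54+54+54+54+54+57+122+112+49+54 = 822 → 03 36.
Outer input = (K'⊕opad) ∥ inner = 38 26 5c 5c 5c 5c 5c ∥ 03 36.
Outer hash (tag): sum = 56+38+92+92+92+92+92+3+54 = 611 → 02 63.

0263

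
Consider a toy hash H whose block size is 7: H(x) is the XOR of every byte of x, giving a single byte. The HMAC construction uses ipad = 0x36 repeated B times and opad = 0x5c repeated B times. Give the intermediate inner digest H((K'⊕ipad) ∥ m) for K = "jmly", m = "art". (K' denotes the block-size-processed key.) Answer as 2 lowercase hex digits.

43

Key "jmly" = 6a 6d 6c 79 is 4 bytes ≤ B = 7; zero-pad to 7 bytes: K' = 6a 6d 6c 79 00 00 00.
K' ⊕ ipad = 5c 5b 5a 4f 36 36 36.
Inner input = 5c 5b 5a 4f 36 36 36 ∥ 61 72 74.
Inner hash: XOR 5c⊕5b⊕5a⊕4f⊕36⊕36⊕36⊕61⊕72⊕74 = 43.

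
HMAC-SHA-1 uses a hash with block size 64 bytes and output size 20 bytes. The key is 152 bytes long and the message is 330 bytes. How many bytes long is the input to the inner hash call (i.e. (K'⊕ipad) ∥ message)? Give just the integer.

Key is 152 > 64 bytes, so it is hashed to 20 bytes then zero-padded to 64: |K'| = 64.
Inner input = (K'⊕ipad) ∥ m → 64 + 330 = 394 bytes.

394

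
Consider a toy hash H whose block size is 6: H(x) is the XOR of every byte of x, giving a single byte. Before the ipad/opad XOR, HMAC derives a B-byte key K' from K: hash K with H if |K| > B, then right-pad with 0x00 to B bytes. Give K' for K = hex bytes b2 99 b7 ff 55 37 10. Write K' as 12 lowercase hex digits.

110000000000

|K| = 7 > B = 6, so first hash the key.
H(K): XOR b2⊕99⊕b7⊕ff⊕55⊕37⊕10 = 11.
Zero-pad H(K) = 11 to 6 bytes: K' = 11 00 00 00 00 00.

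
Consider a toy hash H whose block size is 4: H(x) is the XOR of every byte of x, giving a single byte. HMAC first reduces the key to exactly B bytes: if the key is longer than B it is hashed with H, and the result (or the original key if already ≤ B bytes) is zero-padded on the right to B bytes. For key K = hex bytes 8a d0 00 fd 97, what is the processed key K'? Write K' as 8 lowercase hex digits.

30000000

|K| = 5 > B = 4, so first hash the key.
H(K): XOR 8a⊕d0⊕00⊕fd⊕97 = 30.
Zero-pad H(K) = 30 to 4 bytes: K' = 30 00 00 00.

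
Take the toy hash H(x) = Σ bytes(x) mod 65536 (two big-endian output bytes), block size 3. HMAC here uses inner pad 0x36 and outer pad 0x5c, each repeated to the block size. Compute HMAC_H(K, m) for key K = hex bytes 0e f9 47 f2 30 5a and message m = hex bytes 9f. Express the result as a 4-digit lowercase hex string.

Key hex bytes 0e f9 47 f2 30 5a is 6 bytes > B = 3, so hash it first: H(key) = 02 ca, then zero-pad to 3 bytes: K' = 02 ca 00.
K' ⊕ ipad = 34 fc 36.  K' ⊕ opad = 5e 96 5c.
Inner input = (K'⊕ipad) ∥ m = 34 fc 36 ∥ 9f.
Inner hash: sum = 52+252+54+159 = 517 → 02 05.
Outer input = (K'⊕opad) ∥ inner = 5e 96 5c ∥ 02 05.
Outer hash (tag): sum = 94+150+92+2+5 = 343 → 01 57.

0157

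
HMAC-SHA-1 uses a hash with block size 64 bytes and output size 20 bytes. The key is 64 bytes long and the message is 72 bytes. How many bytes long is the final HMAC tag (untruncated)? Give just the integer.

20

The tag is one SHA-1 digest: 20 bytes.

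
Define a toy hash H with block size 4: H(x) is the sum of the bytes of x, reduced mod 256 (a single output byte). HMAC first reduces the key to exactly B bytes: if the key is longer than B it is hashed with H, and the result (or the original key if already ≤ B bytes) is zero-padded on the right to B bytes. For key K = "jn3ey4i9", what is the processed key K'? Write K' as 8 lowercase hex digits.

|K| = 8 > B = 4, so first hash the key.
H(K): sum = 106+110+51+101+121+52+105+57 = 703; mod 256 = 191 → bf.
Zero-pad H(K) = bf to 4 bytes: K' = bf 00 00 00.

bf000000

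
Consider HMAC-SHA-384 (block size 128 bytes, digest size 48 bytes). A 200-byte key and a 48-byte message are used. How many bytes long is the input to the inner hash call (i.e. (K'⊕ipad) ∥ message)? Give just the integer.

176

Key is 200 > 128 bytes, so it is hashed to 48 bytes then zero-padded to 128: |K'| = 128.
Inner input = (K'⊕ipad) ∥ m → 128 + 48 = 176 bytes.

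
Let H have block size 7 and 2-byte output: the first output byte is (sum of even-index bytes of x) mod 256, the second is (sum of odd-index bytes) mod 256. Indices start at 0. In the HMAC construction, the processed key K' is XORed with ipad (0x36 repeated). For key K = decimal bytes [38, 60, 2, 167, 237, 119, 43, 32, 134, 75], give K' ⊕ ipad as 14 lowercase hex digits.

f0f33636363636

Key decimal bytes [38, 60, 2, 167, 237, 119, 43, 32, 134, 75] = 26 3c 02 a7 ed 77 2b 20 86 4b is 10 bytes > B = 7, so hash it first: H(key) = c6 c5, then zero-pad to 7 bytes: K' = c6 c5 00 00 00 00 00.
XOR each byte with 0x36: c6⊕36=f0, c5⊕36=f3, 00⊕36=36, 00⊕36=36, 00⊕36=36, 00⊕36=36, 00⊕36=36.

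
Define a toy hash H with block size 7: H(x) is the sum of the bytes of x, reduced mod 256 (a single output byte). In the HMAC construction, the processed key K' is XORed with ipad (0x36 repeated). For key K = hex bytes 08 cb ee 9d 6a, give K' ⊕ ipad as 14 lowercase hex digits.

Key hex bytes 08 cb ee 9d 6a is 5 bytes ≤ B = 7; zero-pad to 7 bytes: K' = 08 cb ee 9d 6a 00 00.
XOR each byte with 0x36: 08⊕36=3e, cb⊕36=fd, ee⊕36=d8, 9d⊕36=ab, 6a⊕36=5c, 00⊕36=36, 00⊕36=36.

3efdd8ab5c3636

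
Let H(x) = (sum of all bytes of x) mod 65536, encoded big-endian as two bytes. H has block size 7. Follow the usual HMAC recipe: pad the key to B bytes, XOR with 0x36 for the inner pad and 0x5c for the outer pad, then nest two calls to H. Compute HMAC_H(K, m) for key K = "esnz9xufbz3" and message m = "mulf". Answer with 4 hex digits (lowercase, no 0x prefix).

Key "esnz9xufbz3" = 65 73 6e 7a 39 78 75 66 62 7a 33 is 11 bytes > B = 7, so hash it first: H(key) = 04 5b, then zero-pad to 7 bytes: K' = 04 5b 00 00 00 00 00.
K' ⊕ ipad = 32 6d 36 36 36 36 36.  K' ⊕ opad = 58 07 5c 5c 5c 5c 5c.
Inner input = (K'⊕ipad) ∥ m = 32 6d 36 36 36 36 36 ∥ 6d 75 6c 66.
Inner hash: sum = 50+109+54+54+54+54+54+109+117+108+102 = 865 → 03 61.
Outer input = (K'⊕opad) ∥ inner = 58 07 5c 5c 5c 5c 5c ∥ 03 61.
Outer hash (tag): sum = 88+7+92+92+92+92+92+3+97 = 655 → 02 8f.

028f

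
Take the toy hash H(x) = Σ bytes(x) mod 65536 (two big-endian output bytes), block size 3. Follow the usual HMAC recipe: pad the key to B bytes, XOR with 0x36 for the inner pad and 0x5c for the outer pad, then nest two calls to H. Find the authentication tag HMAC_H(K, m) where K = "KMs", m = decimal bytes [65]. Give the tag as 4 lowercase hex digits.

Key "KMs" = 4b 4d 73 is exactly B = 3 bytes: K' = 4b 4d 73.
K' ⊕ ipad = 7d 7b 45.  K' ⊕ opad = 17 11 2f.
Inner input = (K'⊕ipad) ∥ m = 7d 7b 45 ∥ 41.
Inner hash: sum = 125+123+69+65 = 382 → 01 7e.
Outer input = (K'⊕opad) ∥ inner = 17 11 2f ∥ 01 7e.
Outer hash (tag): sum = 23+17+47+1+126 = 214 → 00 d6.

00d6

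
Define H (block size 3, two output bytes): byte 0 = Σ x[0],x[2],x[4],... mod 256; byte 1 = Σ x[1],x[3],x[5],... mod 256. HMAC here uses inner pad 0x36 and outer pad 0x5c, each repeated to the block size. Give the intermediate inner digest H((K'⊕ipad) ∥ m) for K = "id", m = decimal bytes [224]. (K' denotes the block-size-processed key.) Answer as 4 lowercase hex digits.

9532

Key "id" = 69 64 is 2 bytes ≤ B = 3; zero-pad to 3 bytes: K' = 69 64 00.
K' ⊕ ipad = 5f 52 36.
Inner input = 5f 52 36 ∥ e0.
Inner hash: even-index sum = 149 mod 256 = 149; odd-index sum = 306 mod 256 = 50 → 95 32.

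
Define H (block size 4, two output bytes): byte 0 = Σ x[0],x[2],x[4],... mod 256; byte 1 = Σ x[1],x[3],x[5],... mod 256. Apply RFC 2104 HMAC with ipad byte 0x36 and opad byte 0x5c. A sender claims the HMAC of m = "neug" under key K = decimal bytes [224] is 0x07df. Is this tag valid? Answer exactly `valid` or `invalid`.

Key decimal bytes [224] = e0 is 1 byte ≤ B = 4; zero-pad to 4 bytes: K' = e0 00 00 00.
K' ⊕ ipad = d6 36 36 36; K' ⊕ opad = bc 5c 5c 5c.
Inner hash: even-index sum = 495 mod 256 = 239; odd-index sum = 312 mod 256 = 56 → ef 38.
Outer hash (recomputed tag): even-index sum = 519 mod 256 = 7; odd-index sum = 240 mod 256 = 240 → 07 f0.
Recomputed tag = 07f0; claimed = 07df → mismatch.

invalid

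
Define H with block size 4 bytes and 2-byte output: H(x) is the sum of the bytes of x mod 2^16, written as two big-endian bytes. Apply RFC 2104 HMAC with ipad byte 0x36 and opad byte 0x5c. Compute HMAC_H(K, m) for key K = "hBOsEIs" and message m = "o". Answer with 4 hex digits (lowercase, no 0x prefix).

Key "hBOsEIs" = 68 42 4f 73 45 49 73 is 7 bytes > B = 4, so hash it first: H(key) = 02 6d, then zero-pad to 4 bytes: K' = 02 6d 00 00.
K' ⊕ ipad = 34 5b 36 36.  K' ⊕ opad = 5e 31 5c 5c.
Inner input = (K'⊕ipad) ∥ m = 34 5b 36 36 ∥ 6f.
Inner hash: sum = 52+91+54+54+111 = 362 → 01 6a.
Outer input = (K'⊕opad) ∥ inner = 5e 31 5c 5c ∥ 01 6a.
Outer hash (tag): sum = 94+49+92+92+1+106 = 434 → 01 b2.

01b2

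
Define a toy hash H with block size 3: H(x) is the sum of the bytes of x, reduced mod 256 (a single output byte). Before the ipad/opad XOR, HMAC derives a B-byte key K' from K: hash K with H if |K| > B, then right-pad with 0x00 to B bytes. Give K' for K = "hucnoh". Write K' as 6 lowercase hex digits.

|K| = 6 > B = 3, so first hash the key.
H(K): sum = 104+117+99+110+111+104 = 645; mod 256 = 133 → 85.
Zero-pad H(K) = 85 to 3 bytes: K' = 85 00 00.

850000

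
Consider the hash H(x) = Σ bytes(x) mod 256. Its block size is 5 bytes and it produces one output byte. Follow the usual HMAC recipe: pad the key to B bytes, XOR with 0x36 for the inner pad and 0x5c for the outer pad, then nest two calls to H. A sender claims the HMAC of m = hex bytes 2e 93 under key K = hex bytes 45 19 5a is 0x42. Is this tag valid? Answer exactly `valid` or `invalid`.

invalid

Key hex bytes 45 19 5a is 3 bytes ≤ B = 5; zero-pad to 5 bytes: K' = 45 19 5a 00 00.
K' ⊕ ipad = 73 2f 6c 36 36; K' ⊕ opad = 19 45 06 5c 5c.
Inner hash: sum = 115+47+108+54+54+46+147 = 571; mod 256 = 59 → 3b.
Outer hash (recomputed tag): sum = 25+69+6+92+92+59 = 343; mod 256 = 87 → 57.
Recomputed tag = 57; claimed = 42 → mismatch.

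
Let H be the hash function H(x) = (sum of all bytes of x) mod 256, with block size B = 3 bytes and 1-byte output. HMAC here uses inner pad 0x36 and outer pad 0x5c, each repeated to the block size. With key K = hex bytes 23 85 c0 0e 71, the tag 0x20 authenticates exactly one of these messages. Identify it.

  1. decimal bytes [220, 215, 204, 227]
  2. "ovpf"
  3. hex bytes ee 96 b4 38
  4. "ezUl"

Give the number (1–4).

Key hex bytes 23 85 c0 0e 71 is 5 bytes > B = 3, so hash it first: H(key) = e7, then zero-pad to 3 bytes: K' = e7 00 00.
K' ⊕ ipad = d1 36 36; K' ⊕ opad = bb 5c 5c.
m1: inner = H(d1 36 36 dc d7 cc e3) = 9f; tag = H(bb 5c 5c 9f) = 12
m2: inner = H(d1 36 36 6f 76 70 66) = f8; tag = H(bb 5c 5c f8) = 6b
m3: inner = H(d1 36 36 ee 96 b4 38) = ad; tag = H(bb 5c 5c ad) = 20 ← matches
m4: inner = H(d1 36 36 65 7a 55 6c) = dd; tag = H(bb 5c 5c dd) = 50

3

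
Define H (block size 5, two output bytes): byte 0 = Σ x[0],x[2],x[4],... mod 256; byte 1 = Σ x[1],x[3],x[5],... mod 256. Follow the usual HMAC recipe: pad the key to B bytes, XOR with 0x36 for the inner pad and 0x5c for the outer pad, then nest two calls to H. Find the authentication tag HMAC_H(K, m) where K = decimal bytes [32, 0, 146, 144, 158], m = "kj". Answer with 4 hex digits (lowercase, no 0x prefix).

Key decimal bytes [32, 0, 146, 144, 158] = 20 00 92 90 9e is exactly B = 5 bytes: K' = 20 00 92 90 9e.
K' ⊕ ipad = 16 36 a4 a6 a8.  K' ⊕ opad = 7c 5c ce cc c2.
Inner input = (K'⊕ipad) ∥ m = 16 36 a4 a6 a8 ∥ 6b 6a.
Inner hash: even-index sum = 460 mod 256 = 204; odd-index sum = 327 mod 256 = 71 → cc 47.
Outer input = (K'⊕opad) ∥ inner = 7c 5c ce cc c2 ∥ cc 47.
Outer hash (tag): even-index sum = 595 mod 256 = 83; odd-index sum = 500 mod 256 = 244 → 53 f4.

53f4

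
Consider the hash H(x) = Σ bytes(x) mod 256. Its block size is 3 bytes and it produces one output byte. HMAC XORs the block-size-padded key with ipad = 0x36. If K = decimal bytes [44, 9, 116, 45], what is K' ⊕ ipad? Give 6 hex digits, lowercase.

e03636

Key decimal bytes [44, 9, 116, 45] = 2c 09 74 2d is 4 bytes > B = 3, so hash it first: H(key) = d6, then zero-pad to 3 bytes: K' = d6 00 00.
XOR each byte with 0x36: d6⊕36=e0, 00⊕36=36, 00⊕36=36.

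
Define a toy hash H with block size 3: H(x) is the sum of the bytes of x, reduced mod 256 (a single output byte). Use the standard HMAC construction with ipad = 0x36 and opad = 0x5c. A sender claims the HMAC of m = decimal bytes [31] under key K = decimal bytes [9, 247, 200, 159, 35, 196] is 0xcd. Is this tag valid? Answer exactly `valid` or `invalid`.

Key decimal bytes [9, 247, 200, 159, 35, 196] = 09 f7 c8 9f 23 c4 is 6 bytes > B = 3, so hash it first: H(key) = 4e, then zero-pad to 3 bytes: K' = 4e 00 00.
K' ⊕ ipad = 78 36 36; K' ⊕ opad = 12 5c 5c.
Inner hash: sum = 120+54+54+31 = 259; mod 256 = 3 → 03.
Outer hash (recomputed tag): sum = 18+92+92+3 = 205 → cd.
Recomputed tag = cd; claimed = cd → match.

valid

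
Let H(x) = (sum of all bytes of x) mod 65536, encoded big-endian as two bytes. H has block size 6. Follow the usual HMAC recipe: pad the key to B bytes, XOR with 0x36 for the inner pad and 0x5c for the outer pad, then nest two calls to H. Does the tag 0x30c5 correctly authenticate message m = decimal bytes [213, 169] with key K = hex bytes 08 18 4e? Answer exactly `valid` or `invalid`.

Key hex bytes 08 18 4e is 3 bytes ≤ B = 6; zero-pad to 6 bytes: K' = 08 18 4e 00 00 00.
K' ⊕ ipad = 3e 2e 78 36 36 36; K' ⊕ opad = 54 44 12 5c 5c 5c.
Inner hash: sum = 62+46+120+54+54+54+213+169 = 772 → 03 04.
Outer hash (recomputed tag): sum = 84+68+18+92+92+92+3+4 = 453 → 01 c5.
Recomputed tag = 01c5; claimed = 30c5 → mismatch.

invalid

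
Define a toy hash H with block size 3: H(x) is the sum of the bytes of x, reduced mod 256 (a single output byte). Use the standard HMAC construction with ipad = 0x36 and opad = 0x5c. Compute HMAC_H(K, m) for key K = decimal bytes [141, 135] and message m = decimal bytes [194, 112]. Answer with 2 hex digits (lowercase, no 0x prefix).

Key decimal bytes [141, 135] = 8d 87 is 2 bytes ≤ B = 3; zero-pad to 3 bytes: K' = 8d 87 00.
K' ⊕ ipad = bb b1 36.  K' ⊕ opad = d1 db 5c.
Inner input = (K'⊕ipad) ∥ m = bb b1 36 ∥ c2 70.
Inner hash: sum = 187+177+54+194+112 = 724; mod 256 = 212 → d4.
Outer input = (K'⊕opad) ∥ inner = d1 db 5c ∥ d4.
Outer hash (tag): sum = 209+219+92+212 = 732; mod 256 = 220 → dc.

dc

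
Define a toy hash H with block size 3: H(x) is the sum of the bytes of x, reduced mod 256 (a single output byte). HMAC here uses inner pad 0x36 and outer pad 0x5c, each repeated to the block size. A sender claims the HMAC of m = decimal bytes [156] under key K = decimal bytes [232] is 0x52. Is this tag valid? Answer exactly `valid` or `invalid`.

Key decimal bytes [232] = e8 is 1 byte ≤ B = 3; zero-pad to 3 bytes: K' = e8 00 00.
K' ⊕ ipad = de 36 36; K' ⊕ opad = b4 5c 5c.
Inner hash: sum = 222+54+54+156 = 486; mod 256 = 230 → e6.
Outer hash (recomputed tag): sum = 180+92+92+230 = 594; mod 256 = 82 → 52.
Recomputed tag = 52; claimed = 52 → match.

valid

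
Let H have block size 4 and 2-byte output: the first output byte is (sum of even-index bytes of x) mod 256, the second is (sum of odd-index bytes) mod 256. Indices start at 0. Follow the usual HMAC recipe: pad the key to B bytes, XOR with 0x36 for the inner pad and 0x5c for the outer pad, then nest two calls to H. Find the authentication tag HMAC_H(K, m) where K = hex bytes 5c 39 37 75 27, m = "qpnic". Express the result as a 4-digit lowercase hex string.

46f5

Key hex bytes 5c 39 37 75 27 is 5 bytes > B = 4, so hash it first: H(key) = ba ae, then zero-pad to 4 bytes: K' = ba ae 00 00.
K' ⊕ ipad = 8c 98 36 36.  K' ⊕ opad = e6 f2 5c 5c.
Inner input = (K'⊕ipad) ∥ m = 8c 98 36 36 ∥ 71 70 6e 69 63.
Inner hash: even-index sum = 516 mod 256 = 4; odd-index sum = 423 mod 256 = 167 → 04 a7.
Outer input = (K'⊕opad) ∥ inner = e6 f2 5c 5c ∥ 04 a7.
Outer hash (tag): even-index sum = 326 mod 256 = 70; odd-index sum = 501 mod 256 = 245 → 46 f5.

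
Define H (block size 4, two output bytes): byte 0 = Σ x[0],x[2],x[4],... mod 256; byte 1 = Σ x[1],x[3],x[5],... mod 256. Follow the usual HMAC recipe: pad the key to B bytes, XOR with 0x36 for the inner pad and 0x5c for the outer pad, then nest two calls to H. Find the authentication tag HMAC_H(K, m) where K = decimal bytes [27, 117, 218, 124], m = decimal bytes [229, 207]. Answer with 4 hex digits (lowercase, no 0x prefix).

cba5

Key decimal bytes [27, 117, 218, 124] = 1b 75 da 7c is exactly B = 4 bytes: K' = 1b 75 da 7c.
K' ⊕ ipad = 2d 43 ec 4a.  K' ⊕ opad = 47 29 86 20.
Inner input = (K'⊕ipad) ∥ m = 2d 43 ec 4a ∥ e5 cf.
Inner hash: even-index sum = 510 mod 256 = 254; odd-index sum = 348 mod 256 = 92 → fe 5c.
Outer input = (K'⊕opad) ∥ inner = 47 29 86 20 ∥ fe 5c.
Outer hash (tag): even-index sum = 459 mod 256 = 203; odd-index sum = 165 mod 256 = 165 → cb a5.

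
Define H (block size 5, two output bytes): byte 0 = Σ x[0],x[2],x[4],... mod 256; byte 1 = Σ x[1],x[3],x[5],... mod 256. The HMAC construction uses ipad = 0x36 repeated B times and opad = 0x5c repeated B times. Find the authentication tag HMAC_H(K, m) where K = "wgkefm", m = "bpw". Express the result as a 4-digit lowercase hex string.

ea1b

Key "wgkefm" = 77 67 6b 65 66 6d is 6 bytes > B = 5, so hash it first: H(key) = 48 39, then zero-pad to 5 bytes: K' = 48 39 00 00 00.
K' ⊕ ipad = 7e 0f 36 36 36.  K' ⊕ opad = 14 65 5c 5c 5c.
Inner input = (K'⊕ipad) ∥ m = 7e 0f 36 36 36 ∥ 62 70 77.
Inner hash: even-index sum = 346 mod 256 = 90; odd-index sum = 286 mod 256 = 30 → 5a 1e.
Outer input = (K'⊕opad) ∥ inner = 14 65 5c 5c 5c ∥ 5a 1e.
Outer hash (tag): even-index sum = 234 mod 256 = 234; odd-index sum = 283 mod 256 = 27 → ea 1b.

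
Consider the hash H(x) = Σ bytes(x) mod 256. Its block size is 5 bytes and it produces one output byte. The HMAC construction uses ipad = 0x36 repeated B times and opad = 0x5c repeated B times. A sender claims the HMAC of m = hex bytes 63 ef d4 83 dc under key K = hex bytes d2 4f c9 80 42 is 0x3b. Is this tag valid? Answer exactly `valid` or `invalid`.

Key hex bytes d2 4f c9 80 42 is exactly B = 5 bytes: K' = d2 4f c9 80 42.
K' ⊕ ipad = e4 79 ff b6 74; K' ⊕ opad = 8e 13 95 dc 1e.
Inner hash: sum = 228+121+255+182+116+99+239+212+131+220 = 1803; mod 256 = 11 → 0b.
Outer hash (recomputed tag): sum = 142+19+149+220+30+11 = 571; mod 256 = 59 → 3b.
Recomputed tag = 3b; claimed = 3b → match.

valid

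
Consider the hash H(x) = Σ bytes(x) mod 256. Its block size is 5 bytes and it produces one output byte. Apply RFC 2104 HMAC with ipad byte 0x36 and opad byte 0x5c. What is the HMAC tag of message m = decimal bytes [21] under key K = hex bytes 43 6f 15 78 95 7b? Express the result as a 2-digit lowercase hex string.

Key hex bytes 43 6f 15 78 95 7b is 6 bytes > B = 5, so hash it first: H(key) = 4f, then zero-pad to 5 bytes: K' = 4f 00 00 00 00.
K' ⊕ ipad = 79 36 36 36 36.  K' ⊕ opad = 13 5c 5c 5c 5c.
Inner input = (K'⊕ipad) ∥ m = 79 36 36 36 36 ∥ 15.
Inner hash: sum = 121+54+54+54+54+21 = 358; mod 256 = 102 → 66.
Outer input = (K'⊕opad) ∥ inner = 13 5c 5c 5c 5c ∥ 66.
Outer hash (tag): sum = 19+92+92+92+92+102 = 489; mod 256 = 233 → e9.

e9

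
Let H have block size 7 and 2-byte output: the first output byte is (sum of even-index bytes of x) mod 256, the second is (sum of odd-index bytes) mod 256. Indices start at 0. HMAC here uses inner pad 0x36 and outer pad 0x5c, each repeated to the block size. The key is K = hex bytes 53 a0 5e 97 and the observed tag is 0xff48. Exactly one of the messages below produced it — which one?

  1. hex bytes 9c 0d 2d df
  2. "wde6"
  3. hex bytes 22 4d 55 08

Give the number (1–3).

Key hex bytes 53 a0 5e 97 is 4 bytes ≤ B = 7; zero-pad to 7 bytes: K' = 53 a0 5e 97 00 00 00.
K' ⊕ ipad = 65 96 68 a1 36 36 36; K' ⊕ opad = 0f fc 02 cb 5c 5c 5c.
m1: inner = H(65 96 68 a1 36 36 36 9c 0d 2d df) = 25 36; tag = H(0f fc 02 cb 5c 5c 5c 25 36) = ff48 ← matches
m2: inner = H(65 96 68 a1 36 36 36 77 64 65 36) = d3 49; tag = H(0f fc 02 cb 5c 5c 5c d3 49) = 12f6
m3: inner = H(65 96 68 a1 36 36 36 22 4d 55 08) = 8e e4; tag = H(0f fc 02 cb 5c 5c 5c 8e e4) = adb1

1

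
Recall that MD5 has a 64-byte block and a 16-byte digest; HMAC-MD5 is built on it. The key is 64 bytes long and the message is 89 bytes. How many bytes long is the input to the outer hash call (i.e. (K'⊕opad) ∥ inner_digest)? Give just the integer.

Key is 64 ≤ 64 bytes, zero-padded: |K'| = 64.
Outer input = (K'⊕opad) ∥ H(inner) → 64 + 16 = 80 bytes.

80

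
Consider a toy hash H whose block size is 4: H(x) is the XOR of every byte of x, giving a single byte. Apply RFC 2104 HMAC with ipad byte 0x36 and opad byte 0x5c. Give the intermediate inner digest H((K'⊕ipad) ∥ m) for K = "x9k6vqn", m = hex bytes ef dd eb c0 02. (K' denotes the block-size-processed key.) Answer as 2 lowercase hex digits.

6e

Key "x9k6vqn" = 78 39 6b 36 76 71 6e is 7 bytes > B = 4, so hash it first: H(key) = 75, then zero-pad to 4 bytes: K' = 75 00 00 00.
K' ⊕ ipad = 43 36 36 36.
Inner input = 43 36 36 36 ∥ ef dd eb c0 02.
Inner hash: XOR 43⊕36⊕36⊕36⊕ef⊕dd⊕eb⊕c0⊕02 = 6e.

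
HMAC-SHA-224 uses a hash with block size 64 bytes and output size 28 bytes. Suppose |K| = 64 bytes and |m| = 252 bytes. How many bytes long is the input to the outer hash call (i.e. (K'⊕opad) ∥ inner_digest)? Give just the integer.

Key is 64 ≤ 64 bytes, zero-padded: |K'| = 64.
Outer input = (K'⊕opad) ∥ H(inner) → 64 + 28 = 92 bytes.

92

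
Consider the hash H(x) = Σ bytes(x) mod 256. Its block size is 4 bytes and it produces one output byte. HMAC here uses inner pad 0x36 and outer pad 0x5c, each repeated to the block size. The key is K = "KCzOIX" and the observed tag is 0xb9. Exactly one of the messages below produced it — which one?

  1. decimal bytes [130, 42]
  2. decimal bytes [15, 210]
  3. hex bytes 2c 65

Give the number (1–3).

3

Key "KCzOIX" = 4b 43 7a 4f 49 58 is 6 bytes > B = 4, so hash it first: H(key) = f8, then zero-pad to 4 bytes: K' = f8 00 00 00.
K' ⊕ ipad = ce 36 36 36; K' ⊕ opad = a4 5c 5c 5c.
m1: inner = H(ce 36 36 36 82 2a) = 1c; tag = H(a4 5c 5c 5c 1c) = d4
m2: inner = H(ce 36 36 36 0f d2) = 51; tag = H(a4 5c 5c 5c 51) = 09
m3: inner = H(ce 36 36 36 2c 65) = 01; tag = H(a4 5c 5c 5c 01) = b9 ← matches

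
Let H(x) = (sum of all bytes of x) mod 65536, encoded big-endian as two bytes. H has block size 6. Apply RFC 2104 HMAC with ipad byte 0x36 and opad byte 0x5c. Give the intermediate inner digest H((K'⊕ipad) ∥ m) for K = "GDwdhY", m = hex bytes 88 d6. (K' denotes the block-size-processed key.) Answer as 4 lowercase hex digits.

03a1

Key "GDwdhY" = 47 44 77 64 68 59 is exactly B = 6 bytes: K' = 47 44 77 64 68 59.
K' ⊕ ipad = 71 72 41 52 5e 6f.
Inner input = 71 72 41 52 5e 6f ∥ 88 d6.
Inner hash: sum = 113+114+65+82+94+111+136+214 = 929 → 03 a1.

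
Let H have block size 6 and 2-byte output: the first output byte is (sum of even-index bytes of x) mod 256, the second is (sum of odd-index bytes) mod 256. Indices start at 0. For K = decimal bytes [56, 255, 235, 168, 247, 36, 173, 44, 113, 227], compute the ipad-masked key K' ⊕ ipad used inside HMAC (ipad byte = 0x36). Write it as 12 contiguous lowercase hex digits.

0eec36363636

Key decimal bytes [56, 255, 235, 168, 247, 36, 173, 44, 113, 227] = 38 ff eb a8 f7 24 ad 2c 71 e3 is 10 bytes > B = 6, so hash it first: H(key) = 38 da, then zero-pad to 6 bytes: K' = 38 da 00 00 00 00.
XOR each byte with 0x36: 38⊕36=0e, da⊕36=ec, 00⊕36=36, 00⊕36=36, 00⊕36=36, 00⊕36=36.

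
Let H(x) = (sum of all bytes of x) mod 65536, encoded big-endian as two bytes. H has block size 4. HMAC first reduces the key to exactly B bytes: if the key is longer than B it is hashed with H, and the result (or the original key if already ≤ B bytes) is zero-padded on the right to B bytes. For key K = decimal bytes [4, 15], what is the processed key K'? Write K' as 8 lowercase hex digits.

040f0000

Key decimal bytes [4, 15] = 04 0f is 2 bytes ≤ B = 4; zero-pad to 4 bytes: K' = 04 0f 00 00.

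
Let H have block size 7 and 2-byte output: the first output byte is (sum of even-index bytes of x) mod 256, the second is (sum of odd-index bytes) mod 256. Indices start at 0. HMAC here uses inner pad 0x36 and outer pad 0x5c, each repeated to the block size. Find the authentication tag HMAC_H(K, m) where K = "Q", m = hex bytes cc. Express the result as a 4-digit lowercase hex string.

8f1d

Key "Q" = 51 is 1 byte ≤ B = 7; zero-pad to 7 bytes: K' = 51 00 00 00 00 00 00.
K' ⊕ ipad = 67 36 36 36 36 36 36.  K' ⊕ opad = 0d 5c 5c 5c 5c 5c 5c.
Inner input = (K'⊕ipad) ∥ m = 67 36 36 36 36 36 36 ∥ cc.
Inner hash: even-index sum = 265 mod 256 = 9; odd-index sum = 366 mod 256 = 110 → 09 6e.
Outer input = (K'⊕opad) ∥ inner = 0d 5c 5c 5c 5c 5c 5c ∥ 09 6e.
Outer hash (tag): even-index sum = 399 mod 256 = 143; odd-index sum = 285 mod 256 = 29 → 8f 1d.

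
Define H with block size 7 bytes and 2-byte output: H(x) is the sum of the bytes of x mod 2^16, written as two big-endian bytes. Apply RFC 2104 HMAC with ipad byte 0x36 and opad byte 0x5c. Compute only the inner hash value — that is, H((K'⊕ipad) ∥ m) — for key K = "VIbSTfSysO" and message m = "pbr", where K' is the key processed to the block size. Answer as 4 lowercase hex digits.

0331

Key "VIbSTfSysO" = 56 49 62 53 54 66 53 79 73 4f is 10 bytes > B = 7, so hash it first: H(key) = 03 9c, then zero-pad to 7 bytes: K' = 03 9c 00 00 00 00 00.
K' ⊕ ipad = 35 aa 36 36 36 36 36.
Inner input = 35 aa 36 36 36 36 36 ∥ 70 62 72.
Inner hash: sum = 53+170+54+54+54+54+54+112+98+114 = 817 → 03 31.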